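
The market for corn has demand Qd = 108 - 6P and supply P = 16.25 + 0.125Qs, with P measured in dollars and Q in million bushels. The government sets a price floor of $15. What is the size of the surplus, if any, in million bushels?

Rearranging supply gives Qs = 8P - 130. Setting quantity demanded equal to quantity supplied, 108 - 6P = 8P - 130, gives P* = 17 and Q* = 6.
Since 15 is below P* = 17, the floor does not bind and the free-market outcome prevails.
Since the control does not bind, there is no surplus.

0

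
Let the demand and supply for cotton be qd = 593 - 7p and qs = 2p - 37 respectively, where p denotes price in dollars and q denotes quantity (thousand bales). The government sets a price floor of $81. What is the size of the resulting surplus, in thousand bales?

99

In a free market, 593 - 7p = 2p - 37 gives the equilibrium p* = 70, q* = 103.
Because the floor (81) lies above the market-clearing price, it is binding.
At p = 81: qd = 593 - 7·81 = 26 and qs = 2·81 - 37 = 125.
Surplus = qs - qd = 125 - 26 = 99.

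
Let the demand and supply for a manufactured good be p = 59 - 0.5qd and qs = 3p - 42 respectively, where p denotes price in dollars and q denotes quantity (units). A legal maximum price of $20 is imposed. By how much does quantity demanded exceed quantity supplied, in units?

60

Rearranging demand gives qd = 118 - 2p. In a free market, 118 - 2p = 3p - 42 gives the equilibrium p* = 32, q* = 54.
The ceiling of 20 is below the equilibrium price 32, so it binds.
At p = 20: qd = 118 - 2·20 = 78 and qs = 3·20 - 42 = 18.
Shortage = qd - qs = 78 - 18 = 60.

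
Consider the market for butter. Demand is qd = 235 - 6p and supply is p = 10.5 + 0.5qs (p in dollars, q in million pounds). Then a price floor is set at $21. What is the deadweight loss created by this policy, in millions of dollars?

Rearranging supply gives qs = 2p - 21. In a free market, 235 - 6p = 2p - 21 gives the equilibrium p* = 32, q* = 43.
The floor of 21 is below the equilibrium price 32, so it is not binding; the market clears at p* = 32, q* = 43.
Since the control does not bind, no trades are prevented and deadweight loss is zero.

0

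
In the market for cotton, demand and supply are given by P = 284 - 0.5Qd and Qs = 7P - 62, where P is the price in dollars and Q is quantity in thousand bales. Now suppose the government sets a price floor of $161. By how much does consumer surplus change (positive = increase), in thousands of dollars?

Rearranging demand gives Qd = 568 - 2P. Without the control the market clears where 568 - 2P = 7P - 62, i.e. P* = 70 and Q* = 428.
The floor of 161 is above the equilibrium price 70, so it binds.
At P = 161: Qd = 568 - 2·161 = 246 and Qs = 7·161 - 62 = 1065.
Consumer surplus without the control is ½ · (284 - 70) · 428 = 45796.
With the floor, consumers buy 246 units at 161, so CS = ½ · (284 - 161) · 246 = 15129.
Change in consumer surplus = 15129 - 45796 = -30667.

-30667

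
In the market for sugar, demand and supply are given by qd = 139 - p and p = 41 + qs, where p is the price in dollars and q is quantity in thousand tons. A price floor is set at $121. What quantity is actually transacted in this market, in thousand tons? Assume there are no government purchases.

18

Rearranging supply gives qs = p - 41. Equilibrium: 139 - p = p - 41, so 180 = 2p and p* = 90, q* = 49.
The floor of 121 is above the equilibrium price 90, so it binds.
At p = 121: qd = 139 - 121 = 18 and qs = 121 - 41 = 80.
The quantity actually transacted is the short side, demand: 18.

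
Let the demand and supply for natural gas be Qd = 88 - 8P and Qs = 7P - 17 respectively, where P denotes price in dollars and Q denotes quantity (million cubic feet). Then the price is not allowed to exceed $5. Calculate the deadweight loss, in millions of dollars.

26.25

Without the control the market clears where 88 - 8P = 7P - 17, i.e. P* = 7 and Q* = 32.
Since 5 < 7, the ceiling is binding.
At P = 5: Qd = 88 - 8·5 = 48 and Qs = 7·5 - 17 = 18.
Quantity traded falls to 18. At Q = 18 the demand price is (88 - 18)/8 = 8.75 and the supply price is (17 + 18)/7 = 5.
Deadweight loss = ½ · (8.75 - 5) · (32 - 18) = ½ · 3.75 · 14 = 26.25.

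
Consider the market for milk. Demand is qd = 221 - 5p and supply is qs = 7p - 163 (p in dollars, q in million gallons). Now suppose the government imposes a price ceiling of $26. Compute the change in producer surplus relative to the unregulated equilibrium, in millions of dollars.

Without the control the market clears where 221 - 5p = 7p - 163, i.e. p* = 32 and q* = 61.
Because the ceiling (26) lies below the market-clearing price, it is binding.
At p = 26: qd = 221 - 5·26 = 91 and qs = 7·26 - 163 = 19.
Producer surplus without the control is ½ · (32 - 163/7) · 61 = 3721/14.
With the ceiling, producers sell 19 units at 26, so PS = ½ · (26 - 163/7) · 19 = 361/14.
Change in producer surplus = 361/14 - 3721/14 = -240.

-240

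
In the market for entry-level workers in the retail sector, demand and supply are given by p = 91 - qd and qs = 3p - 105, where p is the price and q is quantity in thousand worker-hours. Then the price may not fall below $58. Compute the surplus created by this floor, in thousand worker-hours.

Rearranging demand gives qd = 91 - p. Equilibrium: 91 - p = 3p - 105, so 196 = 4p and p* = 49, q* = 42.
The floor of 58 is above the equilibrium price 49, so it binds.
At p = 58: qd = 91 - 58 = 33 and qs = 3·58 - 105 = 69.
Surplus = qs - qd = 69 - 33 = 36.

36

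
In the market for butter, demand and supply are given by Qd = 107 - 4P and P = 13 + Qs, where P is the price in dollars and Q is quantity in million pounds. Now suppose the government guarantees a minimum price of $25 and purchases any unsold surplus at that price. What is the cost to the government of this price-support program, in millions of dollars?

Rearranging supply gives Qs = P - 13. In a free market, 107 - 4P = P - 13 gives the equilibrium P* = 24, Q* = 11.
Because the floor (25) lies above the market-clearing price, it is binding.
At P = 25: Qd = 107 - 4·25 = 7 and Qs = 25 - 13 = 12.
Surplus = Qs - Qd = 5.
Government expenditure = surplus × support price = 5 × 25 = 125.

125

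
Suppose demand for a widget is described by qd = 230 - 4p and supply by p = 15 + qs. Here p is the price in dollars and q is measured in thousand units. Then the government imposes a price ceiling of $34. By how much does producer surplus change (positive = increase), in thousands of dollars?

Rearranging supply gives qs = p - 15. In a free market, 230 - 4p = p - 15 gives the equilibrium p* = 49, q* = 34.
Because the ceiling (34) lies below the market-clearing price, it is binding.
At p = 34: qd = 230 - 4·34 = 94 and qs = 34 - 15 = 19.
Producer surplus without the control is ½ · (49 - 15) · 34 = 578.
With the ceiling, producers sell 19 units at 34, so PS = ½ · (34 - 15) · 19 = 180.5.
Change in producer surplus = 180.5 - 578 = -397.5.

-397.5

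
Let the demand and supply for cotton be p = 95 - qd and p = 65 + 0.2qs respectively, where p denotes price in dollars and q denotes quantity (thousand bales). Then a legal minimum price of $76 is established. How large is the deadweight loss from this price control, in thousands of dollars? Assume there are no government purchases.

Rearranging demand gives qd = 95 - p; rearranging supply gives qs = 5p - 325. Setting quantity demanded equal to quantity supplied, 95 - p = 5p - 325, gives p* = 70 and q* = 25.
The floor of 76 is above the equilibrium price 70, so it binds.
At p = 76: qd = 95 - 76 = 19 and qs = 5·76 - 325 = 55.
Quantity traded falls to 19. At q = 19 the demand price is 95 - 19 = 76 and the supply price is (325 + 19)/5 = 68.8.
Deadweight loss = ½ · (76 - 68.8) · (25 - 19) = ½ · 7.2 · 6 = 21.6.

21.6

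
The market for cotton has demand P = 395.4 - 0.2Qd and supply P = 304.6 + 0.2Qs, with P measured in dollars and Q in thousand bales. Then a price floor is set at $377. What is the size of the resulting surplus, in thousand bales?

270

Rearranging demand gives Qd = 1977 - 5P; rearranging supply gives Qs = 5P - 1523. Without the control the market clears where 1977 - 5P = 5P - 1523, i.e. P* = 350 and Q* = 227.
Since 377 > 350, the floor is binding.
At P = 377: Qd = 1977 - 5·377 = 92 and Qs = 5·377 - 1523 = 362.
Surplus = Qs - Qd = 362 - 92 = 270.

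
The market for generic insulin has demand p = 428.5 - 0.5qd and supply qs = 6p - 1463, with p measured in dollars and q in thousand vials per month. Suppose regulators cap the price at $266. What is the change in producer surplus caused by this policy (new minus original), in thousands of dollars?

-4920

Rearranging demand gives qd = 857 - 2p. In a free market, 857 - 2p = 6p - 1463 gives the equilibrium p* = 290, q* = 277.
The ceiling of 266 is below the equilibrium price 290, so it binds.
At p = 266: qd = 857 - 2·266 = 325 and qs = 6·266 - 1463 = 133.
Producer surplus without the control is ½ · (290 - 1463/6) · 277 = 76729/12.
With the ceiling, producers sell 133 units at 266, so PS = ½ · (266 - 1463/6) · 133 = 17689/12.
Change in producer surplus = 17689/12 - 76729/12 = -4920.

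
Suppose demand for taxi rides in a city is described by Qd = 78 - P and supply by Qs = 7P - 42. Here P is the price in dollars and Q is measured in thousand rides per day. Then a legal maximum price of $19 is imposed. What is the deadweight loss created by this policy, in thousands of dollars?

0

Without the control the market clears where 78 - P = 7P - 42, i.e. P* = 15 and Q* = 63.
The ceiling of 19 is above the equilibrium price 15, so it is not binding; the market clears at P* = 15, Q* = 63.
Since the control does not bind, no trades are prevented and deadweight loss is zero.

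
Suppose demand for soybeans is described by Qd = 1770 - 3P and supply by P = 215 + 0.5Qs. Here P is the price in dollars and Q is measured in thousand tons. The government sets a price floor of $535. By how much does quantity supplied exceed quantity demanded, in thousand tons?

475

Rearranging supply gives Qs = 2P - 430. Equilibrium: 1770 - 3P = 2P - 430, so 2200 = 5P and P* = 440, Q* = 450.
Since 535 > 440, the floor is binding.
At P = 535: Qd = 1770 - 3·535 = 165 and Qs = 2·535 - 430 = 640.
Surplus = Qs - Qd = 640 - 165 = 475.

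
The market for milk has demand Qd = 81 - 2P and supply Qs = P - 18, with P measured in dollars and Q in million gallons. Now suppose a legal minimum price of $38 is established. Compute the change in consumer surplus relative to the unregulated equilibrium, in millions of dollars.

In a free market, 81 - 2P = P - 18 gives the equilibrium P* = 33, Q* = 15.
Since 38 > 33, the floor is binding.
At P = 38: Qd = 81 - 2·38 = 5 and Qs = 38 - 18 = 20.
Consumer surplus without the control is ½ · (40.5 - 33) · 15 = 56.25.
With the floor, consumers buy 5 units at 38, so CS = ½ · (40.5 - 38) · 5 = 6.25.
Change in consumer surplus = 6.25 - 56.25 = -50.

-50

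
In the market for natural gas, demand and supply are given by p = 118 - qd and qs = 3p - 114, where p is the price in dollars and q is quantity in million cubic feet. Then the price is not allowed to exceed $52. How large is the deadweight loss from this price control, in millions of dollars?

Rearranging demand gives qd = 118 - p. Equilibrium: 118 - p = 3p - 114, so 232 = 4p and p* = 58, q* = 60.
The ceiling of 52 is below the equilibrium price 58, so it binds.
At p = 52: qd = 118 - 52 = 66 and qs = 3·52 - 114 = 42.
Quantity traded falls to 42. At q = 42 the demand price is 118 - 42 = 76 and the supply price is (114 + 42)/3 = 52.
Deadweight loss = ½ · (76 - 52) · (60 - 42) = ½ · 24 · 18 = 216.

216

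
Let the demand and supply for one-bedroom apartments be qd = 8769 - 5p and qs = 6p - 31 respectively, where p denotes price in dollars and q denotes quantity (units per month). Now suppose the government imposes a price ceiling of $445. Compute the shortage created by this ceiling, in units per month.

Setting quantity demanded equal to quantity supplied, 8769 - 5p = 6p - 31, gives p* = 800 and q* = 4769.
Since 445 < 800, the ceiling is binding.
At p = 445: qd = 8769 - 5·445 = 6544 and qs = 6·445 - 31 = 2639.
Shortage = qd - qs = 6544 - 2639 = 3905.

3905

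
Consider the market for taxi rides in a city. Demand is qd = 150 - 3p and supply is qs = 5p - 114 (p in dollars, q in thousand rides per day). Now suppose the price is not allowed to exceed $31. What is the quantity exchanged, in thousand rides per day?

41

Without the control the market clears where 150 - 3p = 5p - 114, i.e. p* = 33 and q* = 51.
The ceiling of 31 is below the equilibrium price 33, so it binds.
At p = 31: qd = 150 - 3·31 = 57 and qs = 5·31 - 114 = 41.
The quantity actually transacted is the short side, supply: 41.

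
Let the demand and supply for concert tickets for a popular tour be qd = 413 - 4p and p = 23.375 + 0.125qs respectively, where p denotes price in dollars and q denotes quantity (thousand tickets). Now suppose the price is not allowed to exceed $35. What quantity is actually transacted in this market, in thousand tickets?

93

Rearranging supply gives qs = 8p - 187. Equilibrium: 413 - 4p = 8p - 187, so 600 = 12p and p* = 50, q* = 213.
Because the ceiling (35) lies below the market-clearing price, it is binding.
At p = 35: qd = 413 - 4·35 = 273 and qs = 8·35 - 187 = 93.
The quantity actually transacted is the short side, supply: 93.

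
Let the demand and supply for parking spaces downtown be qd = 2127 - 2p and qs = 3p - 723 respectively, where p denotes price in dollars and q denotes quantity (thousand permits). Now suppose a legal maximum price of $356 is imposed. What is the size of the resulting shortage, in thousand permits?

Equilibrium: 2127 - 2p = 3p - 723, so 2850 = 5p and p* = 570, q* = 987.
The ceiling of 356 is below the equilibrium price 570, so it binds.
At p = 356: qd = 2127 - 2·356 = 1415 and qs = 3·356 - 723 = 345.
Shortage = qd - qs = 1415 - 345 = 1070.

1070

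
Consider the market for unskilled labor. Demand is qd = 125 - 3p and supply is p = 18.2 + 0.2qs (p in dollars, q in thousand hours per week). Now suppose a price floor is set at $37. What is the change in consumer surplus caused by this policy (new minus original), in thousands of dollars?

-290

Rearranging supply gives qs = 5p - 91. Without the control the market clears where 125 - 3p = 5p - 91, i.e. p* = 27 and q* = 44.
Because the floor (37) lies above the market-clearing price, it is binding.
At p = 37: qd = 125 - 3·37 = 14 and qs = 5·37 - 91 = 94.
Consumer surplus without the control is ½ · (125/3 - 27) · 44 = 968/3.
With the floor, consumers buy 14 units at 37, so CS = ½ · (125/3 - 37) · 14 = 98/3.
Change in consumer surplus = 98/3 - 968/3 = -290.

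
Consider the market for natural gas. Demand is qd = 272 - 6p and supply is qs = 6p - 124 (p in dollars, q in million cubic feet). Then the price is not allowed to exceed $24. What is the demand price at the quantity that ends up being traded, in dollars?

In a free market, 272 - 6p = 6p - 124 gives the equilibrium p* = 33, q* = 74.
Since 24 < 33, the ceiling is binding.
At p = 24: qd = 272 - 6·24 = 128 and qs = 6·24 - 124 = 20.
Only 20 units reach the market. On the demand curve, the marginal buyer's willingness to pay at q = 20 is (272 - 20)/6 = 42.

42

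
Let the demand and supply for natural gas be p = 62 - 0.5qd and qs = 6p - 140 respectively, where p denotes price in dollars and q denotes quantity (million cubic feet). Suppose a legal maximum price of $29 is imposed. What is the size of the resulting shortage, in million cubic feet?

Rearranging demand gives qd = 124 - 2p. In a free market, 124 - 2p = 6p - 140 gives the equilibrium p* = 33, q* = 58.
Since 29 < 33, the ceiling is binding.
At p = 29: qd = 124 - 2·29 = 66 and qs = 6·29 - 140 = 34.
Shortage = qd - qs = 66 - 34 = 32.

32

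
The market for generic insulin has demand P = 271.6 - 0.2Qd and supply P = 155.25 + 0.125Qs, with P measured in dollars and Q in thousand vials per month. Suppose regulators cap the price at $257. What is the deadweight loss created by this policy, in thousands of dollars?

0

Rearranging demand gives Qd = 1358 - 5P; rearranging supply gives Qs = 8P - 1242. Setting quantity demanded equal to quantity supplied, 1358 - 5P = 8P - 1242, gives P* = 200 and Q* = 358.
The ceiling of 257 is above the equilibrium price 200, so it is not binding; the market clears at P* = 200, Q* = 358.
Since the control does not bind, no trades are prevented and deadweight loss is zero.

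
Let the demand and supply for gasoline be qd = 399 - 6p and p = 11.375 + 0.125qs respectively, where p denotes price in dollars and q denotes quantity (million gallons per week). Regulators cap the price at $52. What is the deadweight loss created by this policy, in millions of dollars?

Rearranging supply gives qs = 8p - 91. Equilibrium: 399 - 6p = 8p - 91, so 490 = 14p and p* = 35, q* = 189.
The ceiling of 52 is above the equilibrium price 35, so it is not binding; the market clears at p* = 35, q* = 189.
Since the control does not bind, no trades are prevented and deadweight loss is zero.

0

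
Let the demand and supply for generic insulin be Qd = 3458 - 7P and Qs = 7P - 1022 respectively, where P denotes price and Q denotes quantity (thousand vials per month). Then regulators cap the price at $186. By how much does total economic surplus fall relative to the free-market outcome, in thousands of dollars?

Without the control the market clears where 3458 - 7P = 7P - 1022, i.e. P* = 320 and Q* = 1218.
Since 186 < 320, the ceiling is binding.
At P = 186: Qd = 3458 - 7·186 = 2156 and Qs = 7·186 - 1022 = 280.
Quantity traded falls to 280. At Q = 280 the demand price is (3458 - 280)/7 = 454 and the supply price is (1022 + 280)/7 = 186.
Deadweight loss = ½ · (454 - 186) · (1218 - 280) = ½ · 268 · 938 = 125692.

125692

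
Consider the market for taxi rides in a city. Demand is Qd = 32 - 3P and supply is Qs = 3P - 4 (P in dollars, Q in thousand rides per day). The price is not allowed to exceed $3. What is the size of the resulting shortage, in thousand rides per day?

In a free market, 32 - 3P = 3P - 4 gives the equilibrium P* = 6, Q* = 14.
The ceiling of 3 is below the equilibrium price 6, so it binds.
At P = 3: Qd = 32 - 3·3 = 23 and Qs = 3·3 - 4 = 5.
Shortage = Qd - Qs = 23 - 5 = 18.

18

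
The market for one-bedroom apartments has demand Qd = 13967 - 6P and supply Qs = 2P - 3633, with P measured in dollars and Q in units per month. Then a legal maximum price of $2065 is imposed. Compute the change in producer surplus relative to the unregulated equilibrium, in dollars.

-85320

In a free market, 13967 - 6P = 2P - 3633 gives the equilibrium P* = 2200, Q* = 767.
Since 2065 < 2200, the ceiling is binding.
At P = 2065: Qd = 13967 - 6·2065 = 1577 and Qs = 2·2065 - 3633 = 497.
Producer surplus without the control is ½ · (2200 - 1816.5) · 767 = 147072.25.
With the ceiling, producers sell 497 units at 2065, so PS = ½ · (2065 - 1816.5) · 497 = 61752.25.
Change in producer surplus = 61752.25 - 147072.25 = -85320.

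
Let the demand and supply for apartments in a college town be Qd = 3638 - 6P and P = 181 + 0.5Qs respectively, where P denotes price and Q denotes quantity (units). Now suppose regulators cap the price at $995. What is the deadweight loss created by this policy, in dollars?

0

Rearranging supply gives Qs = 2P - 362. Equilibrium: 3638 - 6P = 2P - 362, so 4000 = 8P and P* = 500, Q* = 638.
The ceiling of 995 is above the equilibrium price 500, so it is not binding; the market clears at P* = 500, Q* = 638.
Since the control does not bind, no trades are prevented and deadweight loss is zero.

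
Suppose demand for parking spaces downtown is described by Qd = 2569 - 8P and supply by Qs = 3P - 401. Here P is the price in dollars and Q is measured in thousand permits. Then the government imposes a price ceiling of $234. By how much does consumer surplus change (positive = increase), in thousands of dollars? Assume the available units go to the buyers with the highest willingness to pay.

Setting quantity demanded equal to quantity supplied, 2569 - 8P = 3P - 401, gives P* = 270 and Q* = 409.
The ceiling of 234 is below the equilibrium price 270, so it binds.
At P = 234: Qd = 2569 - 8·234 = 697 and Qs = 3·234 - 401 = 301.
Consumer surplus without the control is ½ · (321.125 - 270) · 409 = 10455.0625.
With the ceiling, 301 units are sold at 234 (assume they go to the highest-value buyers). The demand price at Q = 301 is 283.5, so CS = ½ · [(321.125 - 234) + (283.5 - 234)] · 301 = 20562.0625.
Change in consumer surplus = 20562.0625 - 10455.0625 = 10107.

10107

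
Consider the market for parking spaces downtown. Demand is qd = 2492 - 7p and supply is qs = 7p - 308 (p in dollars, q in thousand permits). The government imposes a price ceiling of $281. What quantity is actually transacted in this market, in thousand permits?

Without the control the market clears where 2492 - 7p = 7p - 308, i.e. p* = 200 and q* = 1092.
The ceiling of 281 is above the equilibrium price 200, so it is not binding; the market clears at p* = 200, q* = 1092.

1092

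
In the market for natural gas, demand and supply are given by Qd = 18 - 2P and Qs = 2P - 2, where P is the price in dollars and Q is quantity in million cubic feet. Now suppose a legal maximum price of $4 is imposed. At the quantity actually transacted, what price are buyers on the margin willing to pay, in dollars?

In a free market, 18 - 2P = 2P - 2 gives the equilibrium P* = 5, Q* = 8.
The ceiling of 4 is below the equilibrium price 5, so it binds.
At P = 4: Qd = 18 - 2·4 = 10 and Qs = 2·4 - 2 = 6.
Only 6 units reach the market. On the demand curve, the marginal buyer's willingness to pay at Q = 6 is (18 - 6)/2 = 6.

6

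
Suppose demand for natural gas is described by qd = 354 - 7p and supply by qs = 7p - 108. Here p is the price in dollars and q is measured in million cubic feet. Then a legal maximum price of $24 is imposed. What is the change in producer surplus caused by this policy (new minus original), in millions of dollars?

In a free market, 354 - 7p = 7p - 108 gives the equilibrium p* = 33, q* = 123.
The ceiling of 24 is below the equilibrium price 33, so it binds.
At p = 24: qd = 354 - 7·24 = 186 and qs = 7·24 - 108 = 60.
Producer surplus without the control is ½ · (33 - 108/7) · 123 = 15129/14.
With the ceiling, producers sell 60 units at 24, so PS = ½ · (24 - 108/7) · 60 = 1800/7.
Change in producer surplus = 1800/7 - 15129/14 = -823.5.

-823.5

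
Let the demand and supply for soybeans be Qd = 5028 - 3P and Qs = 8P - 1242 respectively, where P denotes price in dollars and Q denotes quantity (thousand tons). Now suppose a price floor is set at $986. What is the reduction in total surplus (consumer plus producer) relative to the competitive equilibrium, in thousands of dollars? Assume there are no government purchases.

Equilibrium: 5028 - 3P = 8P - 1242, so 6270 = 11P and P* = 570, Q* = 3318.
Since 986 > 570, the floor is binding.
At P = 986: Qd = 5028 - 3·986 = 2070 and Qs = 8·986 - 1242 = 6646.
Quantity traded falls to 2070. At Q = 2070 the demand price is (5028 - 2070)/3 = 986 and the supply price is (1242 + 2070)/8 = 414.
Deadweight loss = ½ · (986 - 414) · (3318 - 2070) = ½ · 572 · 1248 = 356928.

356928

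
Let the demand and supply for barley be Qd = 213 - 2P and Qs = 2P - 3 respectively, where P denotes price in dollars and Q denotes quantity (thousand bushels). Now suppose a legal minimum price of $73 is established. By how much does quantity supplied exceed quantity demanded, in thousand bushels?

76

Equilibrium: 213 - 2P = 2P - 3, so 216 = 4P and P* = 54, Q* = 105.
The floor of 73 is above the equilibrium price 54, so it binds.
At P = 73: Qd = 213 - 2·73 = 67 and Qs = 2·73 - 3 = 143.
Surplus = Qs - Qd = 143 - 67 = 76.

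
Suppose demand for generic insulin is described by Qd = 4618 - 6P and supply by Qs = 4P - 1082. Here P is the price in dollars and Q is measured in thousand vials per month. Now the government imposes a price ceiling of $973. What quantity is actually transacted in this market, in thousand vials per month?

Setting quantity demanded equal to quantity supplied, 4618 - 6P = 4P - 1082, gives P* = 570 and Q* = 1198.
Since 973 is above P* = 570, the ceiling does not bind and the free-market outcome prevails.

1198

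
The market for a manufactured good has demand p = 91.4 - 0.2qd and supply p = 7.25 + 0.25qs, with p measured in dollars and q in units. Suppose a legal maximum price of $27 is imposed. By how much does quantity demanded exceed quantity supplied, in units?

Rearranging demand gives qd = 457 - 5p; rearranging supply gives qs = 4p - 29. In a free market, 457 - 5p = 4p - 29 gives the equilibrium p* = 54, q* = 187.
Since 27 < 54, the ceiling is binding.
At p = 27: qd = 457 - 5·27 = 322 and qs = 4·27 - 29 = 79.
Shortage = qd - qs = 322 - 79 = 243.

243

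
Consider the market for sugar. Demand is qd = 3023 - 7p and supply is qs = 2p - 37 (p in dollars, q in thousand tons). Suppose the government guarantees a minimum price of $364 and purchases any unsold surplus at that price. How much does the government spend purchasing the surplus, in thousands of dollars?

Equilibrium: 3023 - 7p = 2p - 37, so 3060 = 9p and p* = 340, q* = 643.
Since 364 > 340, the floor is binding.
At p = 364: qd = 3023 - 7·364 = 475 and qs = 2·364 - 37 = 691.
Surplus = qs - qd = 216.
Government expenditure = surplus × support price = 216 × 364 = 78624.

78624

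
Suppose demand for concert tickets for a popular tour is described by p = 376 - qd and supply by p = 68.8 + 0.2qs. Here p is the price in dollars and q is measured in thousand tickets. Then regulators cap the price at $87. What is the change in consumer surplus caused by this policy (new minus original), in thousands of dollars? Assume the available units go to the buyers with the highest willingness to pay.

Rearranging demand gives qd = 376 - p; rearranging supply gives qs = 5p - 344. In a free market, 376 - p = 5p - 344 gives the equilibrium p* = 120, q* = 256.
Because the ceiling (87) lies below the market-clearing price, it is binding.
At p = 87: qd = 376 - 87 = 289 and qs = 5·87 - 344 = 91.
Consumer surplus without the control is ½ · (376 - 120) · 256 = 32768.
With the ceiling, 91 units are sold at 87 (assume they go to the highest-value buyers). The demand price at q = 91 is 285, so CS = ½ · [(376 - 87) + (285 - 87)] · 91 = 22158.5.
Change in consumer surplus = 22158.5 - 32768 = -10609.5.

-10609.5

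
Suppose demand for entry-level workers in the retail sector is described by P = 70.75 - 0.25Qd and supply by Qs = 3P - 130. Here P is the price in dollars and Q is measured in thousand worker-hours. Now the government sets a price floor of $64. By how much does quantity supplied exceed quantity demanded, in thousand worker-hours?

35

Rearranging demand gives Qd = 283 - 4P. Setting quantity demanded equal to quantity supplied, 283 - 4P = 3P - 130, gives P* = 59 and Q* = 47.
The floor of 64 is above the equilibrium price 59, so it binds.
At P = 64: Qd = 283 - 4·64 = 27 and Qs = 3·64 - 130 = 62.
Surplus = Qs - Qd = 62 - 27 = 35.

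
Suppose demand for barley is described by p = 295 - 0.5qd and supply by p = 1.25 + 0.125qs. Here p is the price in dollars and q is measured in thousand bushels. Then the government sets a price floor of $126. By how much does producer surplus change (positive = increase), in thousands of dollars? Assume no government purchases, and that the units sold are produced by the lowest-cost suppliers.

Rearranging demand gives qd = 590 - 2p; rearranging supply gives qs = 8p - 10. Setting quantity demanded equal to quantity supplied, 590 - 2p = 8p - 10, gives p* = 60 and q* = 470.
Since 126 > 60, the floor is binding.
At p = 126: qd = 590 - 2·126 = 338 and qs = 8·126 - 10 = 998.
Producer surplus without the control is ½ · (60 - 1.25) · 470 = 13806.25.
With the floor, 338 units are sold at 126. The supply price at q = 338 is 43.5, so PS = ½ · [(126 - 1.25) + (126 - 43.5)] · 338 = 35025.25.
Change in producer surplus = 35025.25 - 13806.25 = 21219.

21219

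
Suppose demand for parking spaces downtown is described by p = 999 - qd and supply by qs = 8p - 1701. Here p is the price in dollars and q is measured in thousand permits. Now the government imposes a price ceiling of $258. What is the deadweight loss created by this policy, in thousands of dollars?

Rearranging demand gives qd = 999 - p. Setting quantity demanded equal to quantity supplied, 999 - p = 8p - 1701, gives p* = 300 and q* = 699.
The ceiling of 258 is below the equilibrium price 300, so it binds.
At p = 258: qd = 999 - 258 = 741 and qs = 8·258 - 1701 = 363.
Quantity traded falls to 363. At q = 363 the demand price is 999 - 363 = 636 and the supply price is (1701 + 363)/8 = 258.
Deadweight loss = ½ · (636 - 258) · (699 - 363) = ½ · 378 · 336 = 63504.

63504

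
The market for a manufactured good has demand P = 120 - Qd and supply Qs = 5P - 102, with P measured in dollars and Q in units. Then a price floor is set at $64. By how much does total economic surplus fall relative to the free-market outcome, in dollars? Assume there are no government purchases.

437.4

Rearranging demand gives Qd = 120 - P. Equilibrium: 120 - P = 5P - 102, so 222 = 6P and P* = 37, Q* = 83.
Because the floor (64) lies above the market-clearing price, it is binding.
At P = 64: Qd = 120 - 64 = 56 and Qs = 5·64 - 102 = 218.
Quantity traded falls to 56. At Q = 56 the demand price is 120 - 56 = 64 and the supply price is (102 + 56)/5 = 31.6.
Deadweight loss = ½ · (64 - 31.6) · (83 - 56) = ½ · 32.4 · 27 = 437.4.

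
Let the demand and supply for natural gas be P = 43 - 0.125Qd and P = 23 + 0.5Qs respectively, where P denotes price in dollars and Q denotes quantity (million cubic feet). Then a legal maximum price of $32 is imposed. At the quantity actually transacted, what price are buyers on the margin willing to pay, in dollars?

40.75

Rearranging demand gives Qd = 344 - 8P; rearranging supply gives Qs = 2P - 46. Setting quantity demanded equal to quantity supplied, 344 - 8P = 2P - 46, gives P* = 39 and Q* = 32.
Because the ceiling (32) lies below the market-clearing price, it is binding.
At P = 32: Qd = 344 - 8·32 = 88 and Qs = 2·32 - 46 = 18.
Only 18 units reach the market. On the demand curve, the marginal buyer's willingness to pay at Q = 18 is (344 - 18)/8 = 40.75.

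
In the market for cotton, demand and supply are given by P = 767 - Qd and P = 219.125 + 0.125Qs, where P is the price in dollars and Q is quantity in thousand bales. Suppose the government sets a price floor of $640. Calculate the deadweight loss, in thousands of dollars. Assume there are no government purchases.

Rearranging demand gives Qd = 767 - P; rearranging supply gives Qs = 8P - 1753. In a free market, 767 - P = 8P - 1753 gives the equilibrium P* = 280, Q* = 487.
The floor of 640 is above the equilibrium price 280, so it binds.
At P = 640: Qd = 767 - 640 = 127 and Qs = 8·640 - 1753 = 3367.
Quantity traded falls to 127. At Q = 127 the demand price is 767 - 127 = 640 and the supply price is (1753 + 127)/8 = 235.
Deadweight loss = ½ · (640 - 235) · (487 - 127) = ½ · 405 · 360 = 72900.

72900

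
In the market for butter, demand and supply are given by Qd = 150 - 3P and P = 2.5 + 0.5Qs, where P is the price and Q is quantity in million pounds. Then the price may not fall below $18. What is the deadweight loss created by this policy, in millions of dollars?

0

Rearranging supply gives Qs = 2P - 5. Equilibrium: 150 - 3P = 2P - 5, so 155 = 5P and P* = 31, Q* = 57.
The floor of 18 is below the equilibrium price 31, so it is not binding; the market clears at P* = 31, Q* = 57.
Since the control does not bind, no trades are prevented and deadweight loss is zero.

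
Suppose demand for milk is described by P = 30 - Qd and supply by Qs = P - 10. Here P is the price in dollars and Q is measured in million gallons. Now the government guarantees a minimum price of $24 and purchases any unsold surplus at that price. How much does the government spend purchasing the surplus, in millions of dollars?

Rearranging demand gives Qd = 30 - P. Setting quantity demanded equal to quantity supplied, 30 - P = P - 10, gives P* = 20 and Q* = 10.
The floor of 24 is above the equilibrium price 20, so it binds.
At P = 24: Qd = 30 - 24 = 6 and Qs = 24 - 10 = 14.
Surplus = Qs - Qd = 8.
Government expenditure = surplus × support price = 8 × 24 = 192.

192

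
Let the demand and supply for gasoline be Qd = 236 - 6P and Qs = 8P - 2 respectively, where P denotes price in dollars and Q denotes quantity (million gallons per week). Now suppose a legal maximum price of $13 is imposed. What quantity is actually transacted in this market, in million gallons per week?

102

Without the control the market clears where 236 - 6P = 8P - 2, i.e. P* = 17 and Q* = 134.
Since 13 < 17, the ceiling is binding.
At P = 13: Qd = 236 - 6·13 = 158 and Qs = 8·13 - 2 = 102.
The quantity actually transacted is the short side, supply: 102.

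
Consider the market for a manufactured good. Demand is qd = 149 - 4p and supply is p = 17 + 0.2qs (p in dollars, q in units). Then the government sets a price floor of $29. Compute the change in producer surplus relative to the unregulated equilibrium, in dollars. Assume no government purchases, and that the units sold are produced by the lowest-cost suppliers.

Rearranging supply gives qs = 5p - 85. Setting quantity demanded equal to quantity supplied, 149 - 4p = 5p - 85, gives p* = 26 and q* = 45.
Because the floor (29) lies above the market-clearing price, it is binding.
At p = 29: qd = 149 - 4·29 = 33 and qs = 5·29 - 85 = 60.
Producer surplus without the control is ½ · (26 - 17) · 45 = 202.5.
With the floor, 33 units are sold at 29. The supply price at q = 33 is 23.6, so PS = ½ · [(29 - 17) + (29 - 23.6)] · 33 = 287.1.
Change in producer surplus = 287.1 - 202.5 = 84.6.

84.6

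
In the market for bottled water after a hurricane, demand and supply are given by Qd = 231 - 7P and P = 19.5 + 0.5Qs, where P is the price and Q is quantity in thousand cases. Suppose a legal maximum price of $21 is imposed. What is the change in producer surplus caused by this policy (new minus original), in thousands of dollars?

-108

Rearranging supply gives Qs = 2P - 39. Setting quantity demanded equal to quantity supplied, 231 - 7P = 2P - 39, gives P* = 30 and Q* = 21.
The ceiling of 21 is below the equilibrium price 30, so it binds.
At P = 21: Qd = 231 - 7·21 = 84 and Qs = 2·21 - 39 = 3.
Producer surplus without the control is ½ · (30 - 19.5) · 21 = 110.25.
With the ceiling, producers sell 3 units at 21, so PS = ½ · (21 - 19.5) · 3 = 2.25.
Change in producer surplus = 2.25 - 110.25 = -108.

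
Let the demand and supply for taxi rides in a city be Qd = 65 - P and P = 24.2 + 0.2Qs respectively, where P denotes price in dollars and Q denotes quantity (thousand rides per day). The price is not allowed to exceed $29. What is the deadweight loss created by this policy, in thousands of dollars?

60

Rearranging supply gives Qs = 5P - 121. Setting quantity demanded equal to quantity supplied, 65 - P = 5P - 121, gives P* = 31 and Q* = 34.
The ceiling of 29 is below the equilibrium price 31, so it binds.
At P = 29: Qd = 65 - 29 = 36 and Qs = 5·29 - 121 = 24.
Quantity traded falls to 24. At Q = 24 the demand price is 65 - 24 = 41 and the supply price is (121 + 24)/5 = 29.
Deadweight loss = ½ · (41 - 29) · (34 - 24) = ½ · 12 · 10 = 60.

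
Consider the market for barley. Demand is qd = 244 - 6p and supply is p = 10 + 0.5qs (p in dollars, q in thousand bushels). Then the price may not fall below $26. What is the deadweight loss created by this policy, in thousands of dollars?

0

Rearranging supply gives qs = 2p - 20. Setting quantity demanded equal to quantity supplied, 244 - 6p = 2p - 20, gives p* = 33 and q* = 46.
Since 26 is below p* = 33, the floor does not bind and the free-market outcome prevails.
Since the control does not bind, no trades are prevented and deadweight loss is zero.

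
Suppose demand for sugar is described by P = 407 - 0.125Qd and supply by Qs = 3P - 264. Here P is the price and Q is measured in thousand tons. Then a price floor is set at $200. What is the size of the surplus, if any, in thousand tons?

0

Rearranging demand gives Qd = 3256 - 8P. Setting quantity demanded equal to quantity supplied, 3256 - 8P = 3P - 264, gives P* = 320 and Q* = 696.
Since 200 is below P* = 320, the floor does not bind and the free-market outcome prevails.
Since the control does not bind, there is no surplus.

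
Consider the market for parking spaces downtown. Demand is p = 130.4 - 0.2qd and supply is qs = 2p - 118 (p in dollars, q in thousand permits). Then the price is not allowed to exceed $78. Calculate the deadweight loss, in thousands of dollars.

1433.6

Rearranging demand gives qd = 652 - 5p. Equilibrium: 652 - 5p = 2p - 118, so 770 = 7p and p* = 110, q* = 102.
Since 78 < 110, the ceiling is binding.
At p = 78: qd = 652 - 5·78 = 262 and qs = 2·78 - 118 = 38.
Quantity traded falls to 38. At q = 38 the demand price is (652 - 38)/5 = 122.8 and the supply price is (118 + 38)/2 = 78.
Deadweight loss = ½ · (122.8 - 78) · (102 - 38) = ½ · 44.8 · 64 = 1433.6.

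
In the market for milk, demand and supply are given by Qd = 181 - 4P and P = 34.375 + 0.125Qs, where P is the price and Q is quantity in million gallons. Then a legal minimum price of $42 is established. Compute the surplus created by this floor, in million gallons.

Rearranging supply gives Qs = 8P - 275. In a free market, 181 - 4P = 8P - 275 gives the equilibrium P* = 38, Q* = 29.
The floor of 42 is above the equilibrium price 38, so it binds.
At P = 42: Qd = 181 - 4·42 = 13 and Qs = 8·42 - 275 = 61.
Surplus = Qs - Qd = 61 - 13 = 48.

48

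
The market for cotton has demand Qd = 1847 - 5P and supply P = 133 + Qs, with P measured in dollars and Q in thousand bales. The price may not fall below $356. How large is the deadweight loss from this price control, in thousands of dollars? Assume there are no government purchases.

Rearranging supply gives Qs = P - 133. Equilibrium: 1847 - 5P = P - 133, so 1980 = 6P and P* = 330, Q* = 197.
The floor of 356 is above the equilibrium price 330, so it binds.
At P = 356: Qd = 1847 - 5·356 = 67 and Qs = 356 - 133 = 223.
Quantity traded falls to 67. At Q = 67 the demand price is (1847 - 67)/5 = 356 and the supply price is 133 + 67 = 200.
Deadweight loss = ½ · (356 - 200) · (197 - 67) = ½ · 156 · 130 = 10140.

10140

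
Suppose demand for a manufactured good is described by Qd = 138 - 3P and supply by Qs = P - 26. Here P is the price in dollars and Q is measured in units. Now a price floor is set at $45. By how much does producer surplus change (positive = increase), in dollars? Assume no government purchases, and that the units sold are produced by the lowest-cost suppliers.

In a free market, 138 - 3P = P - 26 gives the equilibrium P* = 41, Q* = 15.
The floor of 45 is above the equilibrium price 41, so it binds.
At P = 45: Qd = 138 - 3·45 = 3 and Qs = 45 - 26 = 19.
Producer surplus without the control is ½ · (41 - 26) · 15 = 112.5.
With the floor, 3 units are sold at 45. The supply price at Q = 3 is 29, so PS = ½ · [(45 - 26) + (45 - 29)] · 3 = 52.5.
Change in producer surplus = 52.5 - 112.5 = -60.

-60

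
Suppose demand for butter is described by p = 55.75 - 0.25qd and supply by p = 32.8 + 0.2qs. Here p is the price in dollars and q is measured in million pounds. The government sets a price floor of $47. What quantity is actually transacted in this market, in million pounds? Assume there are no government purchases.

35

Rearranging demand gives qd = 223 - 4p; rearranging supply gives qs = 5p - 164. Setting quantity demanded equal to quantity supplied, 223 - 4p = 5p - 164, gives p* = 43 and q* = 51.
Since 47 > 43, the floor is binding.
At p = 47: qd = 223 - 4·47 = 35 and qs = 5·47 - 164 = 71.
The quantity actually transacted is the short side, demand: 35.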